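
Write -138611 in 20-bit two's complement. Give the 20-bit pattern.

|-138611| = 138611 = 00100001110101110011 in 20 bits.
Invert the bits: 11011110001010001100. Add 1: 11011110001010001101.

11011110001010001101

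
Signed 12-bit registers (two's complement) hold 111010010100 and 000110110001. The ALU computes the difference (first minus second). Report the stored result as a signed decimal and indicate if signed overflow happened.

111010010100 = -364 (signed)
000110110001 = 433 (signed)
Subtract via negate-and-add: invert 000110110001 + 1 = 111001001111 (i.e. -433).
  111010010100
+ 111001001111
= 110011100011  (discard carry-out 1)
Result 110011100011: MSB = 1 → 3299 − 4096 = -797.
Both addends (after negating the subtrahend) are negative and so is the stored result: no signed overflow.

-797; no overflow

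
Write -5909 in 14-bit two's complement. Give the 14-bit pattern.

10100011101011

|-5909| = 5909 = 01011100010101 in 14 bits.
Invert the bits: 10100011101010. Add 1: 10100011101011.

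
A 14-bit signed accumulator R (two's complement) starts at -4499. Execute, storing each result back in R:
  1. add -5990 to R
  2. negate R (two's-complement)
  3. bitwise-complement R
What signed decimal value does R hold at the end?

5894

Start: R = -4499 = 10111001101101.
R = -4499 + (-5990) = -10489; wraps to 5895 = 01011100000111
R = −(5895) = -5895 = 10100011111001
R = NOT 10100011111001 = 01011100000110 = 5894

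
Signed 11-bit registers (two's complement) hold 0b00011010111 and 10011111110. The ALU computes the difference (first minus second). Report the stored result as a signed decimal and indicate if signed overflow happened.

0b00011010111 → 00011010111 = 215 (signed)
10011111110 = -770 (signed)
Subtract via negate-and-add: invert 10011111110 + 1 = 01100000010 (i.e. 770).
  00011010111
+ 01100000010
= 01111011001
Result 01111011001: MSB = 0 → value 985.
Both addends (after negating the subtrahend) are non-negative and so is the stored result: no signed overflow.

985; no overflow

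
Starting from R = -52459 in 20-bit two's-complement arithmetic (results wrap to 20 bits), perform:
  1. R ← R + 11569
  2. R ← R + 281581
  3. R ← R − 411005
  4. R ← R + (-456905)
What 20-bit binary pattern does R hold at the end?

01100110110111101101

Start: R = -52459 = 11110011001100010101.
R = -52459 + 11569 = -40890 = 11110110000001000110
R = -40890 + 281581 = 240691 = 00111010110000110011
R = 240691 − 411005 = -170314 = 11010110011010110110
R = -170314 + (-456905) = -627219; wraps to 421357 = 01100110110111101101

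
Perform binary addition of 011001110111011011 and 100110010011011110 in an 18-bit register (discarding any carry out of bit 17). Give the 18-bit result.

  011001110111011011
+ 100110010011011110
= 000000001010111001  (discard carry-out 1)

000000001010111001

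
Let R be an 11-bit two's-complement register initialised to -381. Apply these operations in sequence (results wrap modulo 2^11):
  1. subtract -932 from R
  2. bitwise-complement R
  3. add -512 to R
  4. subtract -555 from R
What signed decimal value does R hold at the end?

-509

Start: R = -381 = 11010000011.
R = -381 − (-932) = 551 = 01000100111
R = NOT 01000100111 = 10111011000 = -552
R = -552 + (-512) = -1064; wraps to 984 = 01111011000
R = 984 − (-555) = 1539; wraps to -509 = 11000000011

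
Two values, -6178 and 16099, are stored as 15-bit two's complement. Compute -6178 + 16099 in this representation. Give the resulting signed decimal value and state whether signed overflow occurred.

-6178 → 110011111011110
16099 → 011111011100011
  110011111011110
+ 011111011100011
= 010011011000001  (discard carry-out 1)
Result 010011011000001: MSB = 0 → value 9921.
Addends have opposite signs, so signed overflow cannot occur.

9921; no overflow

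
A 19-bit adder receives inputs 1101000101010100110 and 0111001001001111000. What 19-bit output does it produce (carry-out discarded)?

0100001110100011110

  1101000101010100110
+ 0111001001001111000
= 0100001110100011110  (discard carry-out 1)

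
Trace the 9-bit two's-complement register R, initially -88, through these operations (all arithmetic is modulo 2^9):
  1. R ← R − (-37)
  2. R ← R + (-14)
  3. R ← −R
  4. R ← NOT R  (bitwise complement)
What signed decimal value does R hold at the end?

Start: R = -88 = 110101000.
R = -88 − (-37) = -51 = 111001101
R = -51 + (-14) = -65 = 110111111
R = −(-65) = 65 = 001000001
R = NOT 001000001 = 110111110 = -66

-66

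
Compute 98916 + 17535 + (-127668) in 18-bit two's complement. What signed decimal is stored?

-11217

98916 + 17535 = 116451 (011100011011100011)
116451 + (-127668) = -11217 (111101010000101111)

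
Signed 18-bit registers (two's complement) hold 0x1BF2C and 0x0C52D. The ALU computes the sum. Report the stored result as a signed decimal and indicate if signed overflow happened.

-97191; overflow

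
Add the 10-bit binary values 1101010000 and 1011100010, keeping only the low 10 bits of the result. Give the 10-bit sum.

1000110010

  1101010000
+ 1011100010
= 1000110010  (discard carry-out 1)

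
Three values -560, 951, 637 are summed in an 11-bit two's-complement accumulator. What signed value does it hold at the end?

-1020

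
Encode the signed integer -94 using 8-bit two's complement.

10100010

|-94| = 94 = 01011110 in 8 bits.
Invert the bits: 10100001. Add 1: 10100010.
Check: 10100010 reads as 162 − 256 = -94.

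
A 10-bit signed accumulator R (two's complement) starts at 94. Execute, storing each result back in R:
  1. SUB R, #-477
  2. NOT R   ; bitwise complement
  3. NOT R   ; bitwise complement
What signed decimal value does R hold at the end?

-453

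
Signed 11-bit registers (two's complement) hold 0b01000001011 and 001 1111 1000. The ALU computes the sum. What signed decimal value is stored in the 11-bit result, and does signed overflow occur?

0b01000001011 → 01000001011 = 523 (signed)
001 1111 1000 → 00111111000 = 504 (signed)
  01000001011
+ 00111111000
= 10000000011
Result 10000000011: MSB = 1 → 1027 − 2048 = -1021.
Both addends are non-negative but the stored result is negative: signed overflow. The true value 523 + 504 = 1027 lies outside [-1024, 1023].

-1021; overflow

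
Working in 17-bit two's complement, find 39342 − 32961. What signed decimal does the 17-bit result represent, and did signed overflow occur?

39342 → 01001100110101110
32961 → 01000000011000001
Subtract via negate-and-add: invert 01000000011000001 + 1 = 10111111100111111 (i.e. -32961).
  01001100110101110
+ 10111111100111111
= 00001100011101101  (discard carry-out 1)
Result 00001100011101101: MSB = 0 → value 6381.
Addends (after negating the subtrahend) have opposite signs, so signed overflow cannot occur.

6381; no overflow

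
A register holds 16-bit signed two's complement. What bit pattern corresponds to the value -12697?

1100111001100111

|-12697| = 12697 = 0011000110011001 in 16 bits.
Invert the bits: 1100111001100110. Add 1: 1100111001100111.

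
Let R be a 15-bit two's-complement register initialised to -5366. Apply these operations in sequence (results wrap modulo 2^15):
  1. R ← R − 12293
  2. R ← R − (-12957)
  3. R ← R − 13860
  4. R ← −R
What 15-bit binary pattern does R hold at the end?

Start: R = -5366 = 110101100001010.
R = -5366 − 12293 = -17659; wraps to 15109 = 011101100000101
R = 15109 − (-12957) = 28066; wraps to -4702 = 110110110100010
R = -4702 − 13860 = -18562; wraps to 14206 = 011011101111110
R = −(14206) = -14206 = 100100010000010

100100010000010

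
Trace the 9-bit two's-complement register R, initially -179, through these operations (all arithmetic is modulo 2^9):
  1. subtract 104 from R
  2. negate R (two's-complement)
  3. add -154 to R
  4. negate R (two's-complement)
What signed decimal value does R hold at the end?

-129

Start: R = -179 = 101001101.
R = -179 − 104 = -283; wraps to 229 = 011100101
R = −(229) = -229 = 100011011
R = -229 + (-154) = -383; wraps to 129 = 010000001
R = −(129) = -129 = 101111111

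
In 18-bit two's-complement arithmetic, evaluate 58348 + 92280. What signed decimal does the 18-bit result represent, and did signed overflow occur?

-111516; overflow

58348 → 001110001111101100
92280 → 010110100001111000
  001110001111101100
+ 010110100001111000
= 100100110001100100
Result 100100110001100100: MSB = 1 → 150628 − 262144 = -111516.
Both addends are non-negative but the stored result is negative: signed overflow. The true value 58348 + 92280 = 150628 lies outside [-131072, 131071].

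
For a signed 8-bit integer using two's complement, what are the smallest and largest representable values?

Minimum: −2^7 = -128.
Maximum: 2^7 − 1 = 127.

min = -128, max = 127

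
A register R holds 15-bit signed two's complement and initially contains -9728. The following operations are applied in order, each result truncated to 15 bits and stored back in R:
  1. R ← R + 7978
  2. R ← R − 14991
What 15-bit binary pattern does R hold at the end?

011111010011011

Start: R = -9728 = 101101000000000.
R = -9728 + 7978 = -1750 = 111100100101010
R = -1750 − 14991 = -16741; wraps to 16027 = 011111010011011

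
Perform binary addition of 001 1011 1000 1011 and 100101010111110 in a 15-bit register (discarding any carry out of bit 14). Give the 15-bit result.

110011001001001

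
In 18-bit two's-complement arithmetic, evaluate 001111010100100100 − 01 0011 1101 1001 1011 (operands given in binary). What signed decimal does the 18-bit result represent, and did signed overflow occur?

-18551; no overflow

001111010100100100 = 62756 (signed)
01 0011 1101 1001 1011 → 010011110110011011 = 81307 (signed)
Subtract via negate-and-add: invert 010011110110011011 + 1 = 101100001001100101 (i.e. -81307).
  001111010100100100
+ 101100001001100101
= 111011011110001001
Result 111011011110001001: MSB = 1 → 243593 − 262144 = -18551.
Addends (after negating the subtrahend) have opposite signs, so signed overflow cannot occur.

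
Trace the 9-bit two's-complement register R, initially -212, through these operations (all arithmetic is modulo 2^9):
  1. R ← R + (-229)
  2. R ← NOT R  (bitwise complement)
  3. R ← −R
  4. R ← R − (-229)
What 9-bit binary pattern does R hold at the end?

Start: R = -212 = 100101100.
R = -212 + (-229) = -441; wraps to 71 = 001000111
R = NOT 001000111 = 110111000 = -72
R = −(-72) = 72 = 001001000
R = 72 − (-229) = 301; wraps to -211 = 100101101

100101101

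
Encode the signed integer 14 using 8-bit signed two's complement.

14 is non-negative, so write it directly in 8 bits: 00001110.

00001110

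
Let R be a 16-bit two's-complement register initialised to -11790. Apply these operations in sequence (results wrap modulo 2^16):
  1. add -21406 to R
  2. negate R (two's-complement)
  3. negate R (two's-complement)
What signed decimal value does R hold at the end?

32340

Start: R = -11790 = 1101000111110010.
R = -11790 + (-21406) = -33196; wraps to 32340 = 0111111001010100
R = −(32340) = -32340 = 1000000110101100
R = −(-32340) = 32340 = 0111111001010100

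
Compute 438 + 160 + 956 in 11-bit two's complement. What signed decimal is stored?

438 + 160 = 598 (01001010110)
598 + 956 = 1554 → wraps to -494 (11000010010)

-494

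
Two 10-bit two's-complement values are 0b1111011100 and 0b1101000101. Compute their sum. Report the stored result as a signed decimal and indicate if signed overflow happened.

-223; no overflow

0b1111011100 → 1111011100 = -36 (signed)
0b1101000101 → 1101000101 = -187 (signed)
  1111011100
+ 1101000101
= 1100100001  (discard carry-out 1)
Result 1100100001: MSB = 1 → 801 − 1024 = -223.
Both addends are negative and so is the stored result: no signed overflow.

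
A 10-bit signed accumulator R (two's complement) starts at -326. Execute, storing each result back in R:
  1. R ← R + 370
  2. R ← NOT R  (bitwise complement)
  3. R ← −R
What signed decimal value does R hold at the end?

45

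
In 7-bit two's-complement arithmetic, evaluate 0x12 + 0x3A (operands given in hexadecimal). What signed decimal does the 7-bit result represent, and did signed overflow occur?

0x12 = 0010010 = 18 (signed)
0x3A = 0111010 = 58 (signed)
  0010010
+ 0111010
= 1001100
Result 1001100: MSB = 1 → 76 − 128 = -52.
Both addends are non-negative but the stored result is negative: signed overflow. The true value 18 + 58 = 76 lies outside [-64, 63].

-52; overflow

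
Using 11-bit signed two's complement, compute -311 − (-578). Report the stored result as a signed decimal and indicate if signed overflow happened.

267; no overflow

-311 → 11011001001
-578 → 10110111110
Subtract via negate-and-add: invert 10110111110 + 1 = 01001000010 (i.e. 578).
  11011001001
+ 01001000010
= 00100001011  (discard carry-out 1)
Result 00100001011: MSB = 0 → value 267.
Addends (after negating the subtrahend) have opposite signs, so signed overflow cannot occur.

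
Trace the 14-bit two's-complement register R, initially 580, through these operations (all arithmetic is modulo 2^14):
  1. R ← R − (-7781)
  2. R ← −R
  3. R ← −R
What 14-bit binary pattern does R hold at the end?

Start: R = 580 = 00001001000100.
R = 580 − (-7781) = 8361; wraps to -8023 = 10000010101001
R = −(-8023) = 8023 = 01111101010111
R = −(8023) = -8023 = 10000010101001

10000010101001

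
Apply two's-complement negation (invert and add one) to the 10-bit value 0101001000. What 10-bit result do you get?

1010111000

Invert: 1010110111. Add 1: 1010111000.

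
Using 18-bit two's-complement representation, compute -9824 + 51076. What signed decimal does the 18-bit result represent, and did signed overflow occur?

41252; no overflow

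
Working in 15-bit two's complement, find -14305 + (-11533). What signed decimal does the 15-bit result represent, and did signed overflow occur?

6930; overflow

-14305 → 100100000011111
-11533 → 101001011110011
  100100000011111
+ 101001011110011
= 001101100010010  (discard carry-out 1)
Result 001101100010010: MSB = 0 → value 6930.
Both addends are negative but the stored result is non-negative: signed overflow. The true value -14305 + (-11533) = -25838 lies outside [-16384, 16383].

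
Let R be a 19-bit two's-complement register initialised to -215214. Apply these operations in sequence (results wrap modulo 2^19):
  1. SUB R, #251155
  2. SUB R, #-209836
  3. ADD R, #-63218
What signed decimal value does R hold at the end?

204537

Start: R = -215214 = 1001011011101010010.
R = -215214 − 251155 = -466369; wraps to 57919 = 0001110001000111111
R = 57919 − (-209836) = 267755; wraps to -256533 = 1000001010111101011
R = -256533 + (-63218) = -319751; wraps to 204537 = 0110001111011111001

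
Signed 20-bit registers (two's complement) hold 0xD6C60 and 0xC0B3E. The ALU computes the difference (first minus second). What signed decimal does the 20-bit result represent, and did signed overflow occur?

90402; no overflow

0xD6C60 = 11010110110001100000 = -168864 (signed)
0xC0B3E = 11000000101100111110 = -259266 (signed)
Subtract via negate-and-add: invert 11000000101100111110 + 1 = 00111111010011000010 (i.e. 259266).
  11010110110001100000
+ 00111111010011000010
= 00010110000100100010  (discard carry-out 1)
Result 00010110000100100010: MSB = 0 → value 90402.
Addends (after negating the subtrahend) have opposite signs, so signed overflow cannot occur.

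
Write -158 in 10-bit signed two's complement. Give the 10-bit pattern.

1101100010

|-158| = 158 = 0010011110 in 10 bits.
Invert the bits: 1101100001. Add 1: 1101100010.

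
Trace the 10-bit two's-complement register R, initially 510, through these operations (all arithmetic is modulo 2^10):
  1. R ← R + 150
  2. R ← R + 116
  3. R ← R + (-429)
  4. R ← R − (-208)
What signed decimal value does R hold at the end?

-469

Start: R = 510 = 0111111110.
R = 510 + 150 = 660; wraps to -364 = 1010010100
R = -364 + 116 = -248 = 1100001000
R = -248 + (-429) = -677; wraps to 347 = 0101011011
R = 347 − (-208) = 555; wraps to -469 = 1000101011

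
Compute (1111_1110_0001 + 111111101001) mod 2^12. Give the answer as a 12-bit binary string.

111111001010

  111111100001
+ 111111101001
= 111111001010  (discard carry-out 1)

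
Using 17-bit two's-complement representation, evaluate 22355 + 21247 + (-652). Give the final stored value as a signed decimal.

42950

22355 + 21247 = 43602 (01010101001010010)
43602 + (-652) = 42950 (01010011111000110)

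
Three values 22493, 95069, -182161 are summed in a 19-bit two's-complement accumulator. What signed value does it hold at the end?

-64599

22493 + 95069 = 117562 (0011100101100111010)
117562 + (-182161) = -64599 (1110000001110101001)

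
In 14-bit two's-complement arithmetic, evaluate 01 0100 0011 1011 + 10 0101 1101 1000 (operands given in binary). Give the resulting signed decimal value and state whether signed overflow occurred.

01 0100 0011 1011 → 01010000111011 = 5179 (signed)
10 0101 1101 1000 → 10010111011000 = -6696 (signed)
  01010000111011
+ 10010111011000
= 11101000010011
Result 11101000010011: MSB = 1 → 14867 − 16384 = -1517.
Addends have opposite signs, so signed overflow cannot occur.

-1517; no overflow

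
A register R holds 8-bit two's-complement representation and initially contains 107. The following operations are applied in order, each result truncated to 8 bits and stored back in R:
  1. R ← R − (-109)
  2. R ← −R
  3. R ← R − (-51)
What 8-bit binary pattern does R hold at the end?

Start: R = 107 = 01101011.
R = 107 − (-109) = 216; wraps to -40 = 11011000
R = −(-40) = 40 = 00101000
R = 40 − (-51) = 91 = 01011011

01011011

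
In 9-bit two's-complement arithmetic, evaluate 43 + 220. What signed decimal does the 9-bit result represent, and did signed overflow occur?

43 → 000101011
220 → 011011100
  000101011
+ 011011100
= 100000111
Result 100000111: MSB = 1 → 263 − 512 = -249.
Both addends are non-negative but the stored result is negative: signed overflow. The true value 43 + 220 = 263 lies outside [-256, 255].

-249; overflow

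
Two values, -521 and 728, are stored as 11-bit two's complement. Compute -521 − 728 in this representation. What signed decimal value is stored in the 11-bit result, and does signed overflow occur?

799; overflow

-521 → 10111110111
728 → 01011011000
Subtract via negate-and-add: invert 01011011000 + 1 = 10100101000 (i.e. -728).
  10111110111
+ 10100101000
= 01100011111  (discard carry-out 1)
Result 01100011111: MSB = 0 → value 799.
Both addends (after negating the subtrahend) are negative but the stored result is non-negative: signed overflow. The true value -521 − 728 = -1249 lies outside [-1024, 1023].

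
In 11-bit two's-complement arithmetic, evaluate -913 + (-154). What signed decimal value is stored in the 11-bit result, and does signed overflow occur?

981; overflow

-913 → 10001101111
-154 → 11101100110
  10001101111
+ 11101100110
= 01111010101  (discard carry-out 1)
Result 01111010101: MSB = 0 → value 981.
Both addends are negative but the stored result is non-negative: signed overflow. The true value -913 + (-154) = -1067 lies outside [-1024, 1023].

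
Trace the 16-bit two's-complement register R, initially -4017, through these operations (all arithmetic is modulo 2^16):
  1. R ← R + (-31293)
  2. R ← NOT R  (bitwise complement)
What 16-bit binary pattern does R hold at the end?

1000100111101101

Start: R = -4017 = 1111000001001111.
R = -4017 + (-31293) = -35310; wraps to 30226 = 0111011000010010
R = NOT 0111011000010010 = 1000100111101101 = -30227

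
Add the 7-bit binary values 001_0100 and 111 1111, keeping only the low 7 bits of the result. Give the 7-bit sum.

  0010100
+ 1111111
= 0010011  (discard carry-out 1)

0010011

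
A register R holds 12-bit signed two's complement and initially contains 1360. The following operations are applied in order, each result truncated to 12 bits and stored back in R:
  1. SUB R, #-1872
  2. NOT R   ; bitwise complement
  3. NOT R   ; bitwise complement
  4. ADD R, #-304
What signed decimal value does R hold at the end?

-1168

Start: R = 1360 = 010101010000.
R = 1360 − (-1872) = 3232; wraps to -864 = 110010100000
R = NOT 110010100000 = 001101011111 = 863
R = NOT 001101011111 = 110010100000 = -864
R = -864 + (-304) = -1168 = 101101110000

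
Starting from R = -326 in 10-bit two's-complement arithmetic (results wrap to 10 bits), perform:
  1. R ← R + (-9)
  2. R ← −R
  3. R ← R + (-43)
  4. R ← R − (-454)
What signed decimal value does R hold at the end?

Start: R = -326 = 1010111010.
R = -326 + (-9) = -335 = 1010110001
R = −(-335) = 335 = 0101001111
R = 335 + (-43) = 292 = 0100100100
R = 292 − (-454) = 746; wraps to -278 = 1011101010

-278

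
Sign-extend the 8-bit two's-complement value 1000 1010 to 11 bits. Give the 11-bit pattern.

MSB of 10001010 is 1; replicate it into the new high bits.
111|10001010 → 11110001010 (still -118).

11110001010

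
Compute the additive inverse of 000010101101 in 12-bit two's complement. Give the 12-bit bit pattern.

111101010011

Invert: 111101010010. Add 1: 111101010011.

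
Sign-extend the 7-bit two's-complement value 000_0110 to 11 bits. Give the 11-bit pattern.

00000000110

MSB of 0000110 is 0; replicate it into the new high bits.
0000|0000110 → 00000000110 (still 6).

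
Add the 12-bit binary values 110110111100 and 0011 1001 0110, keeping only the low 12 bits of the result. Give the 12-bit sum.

000101010010

  110110111100
+ 001110010110
= 000101010010  (discard carry-out 1)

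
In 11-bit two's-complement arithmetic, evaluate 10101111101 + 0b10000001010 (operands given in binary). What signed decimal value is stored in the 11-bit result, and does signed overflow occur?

10101111101 = -643 (signed)
0b10000001010 → 10000001010 = -1014 (signed)
  10101111101
+ 10000001010
= 00110000111  (discard carry-out 1)
Result 00110000111: MSB = 0 → value 391.
Both addends are negative but the stored result is non-negative: signed overflow. The true value -643 + (-1014) = -1657 lies outside [-1024, 1023].

391; overflow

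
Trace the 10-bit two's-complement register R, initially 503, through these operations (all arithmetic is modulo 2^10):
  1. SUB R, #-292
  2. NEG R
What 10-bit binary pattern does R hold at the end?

0011100101

Start: R = 503 = 0111110111.
R = 503 − (-292) = 795; wraps to -229 = 1100011011
R = −(-229) = 229 = 0011100101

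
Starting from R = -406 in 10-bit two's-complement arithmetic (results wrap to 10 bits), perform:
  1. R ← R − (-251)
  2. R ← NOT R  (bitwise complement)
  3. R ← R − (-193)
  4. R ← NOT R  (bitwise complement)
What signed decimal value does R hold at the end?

Start: R = -406 = 1001101010.
R = -406 − (-251) = -155 = 1101100101
R = NOT 1101100101 = 0010011010 = 154
R = 154 − (-193) = 347 = 0101011011
R = NOT 0101011011 = 1010100100 = -348

-348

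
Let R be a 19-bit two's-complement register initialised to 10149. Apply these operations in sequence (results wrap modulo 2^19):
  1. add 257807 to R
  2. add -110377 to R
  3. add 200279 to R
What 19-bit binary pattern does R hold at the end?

Start: R = 10149 = 0000010011110100101.
R = 10149 + 257807 = 267956; wraps to -256332 = 1000001011010110100
R = -256332 + (-110377) = -366709; wraps to 157579 = 0100110011110001011
R = 157579 + 200279 = 357858; wraps to -166430 = 1010111010111100010

1010111010111100010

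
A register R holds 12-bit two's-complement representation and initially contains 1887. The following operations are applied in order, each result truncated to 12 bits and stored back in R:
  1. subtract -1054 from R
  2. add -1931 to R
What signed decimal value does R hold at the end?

1010

Start: R = 1887 = 011101011111.
R = 1887 − (-1054) = 2941; wraps to -1155 = 101101111101
R = -1155 + (-1931) = -3086; wraps to 1010 = 001111110010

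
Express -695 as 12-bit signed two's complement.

110101001001

|-695| = 695 = 001010110111 in 12 bits.
Invert the bits: 110101001000. Add 1: 110101001001.
Check: 110101001001 reads as 3401 − 4096 = -695.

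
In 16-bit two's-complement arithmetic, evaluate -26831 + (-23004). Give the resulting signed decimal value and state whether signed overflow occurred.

15701; overflow

-26831 → 1001011100110001
-23004 → 1010011000100100
  1001011100110001
+ 1010011000100100
= 0011110101010101  (discard carry-out 1)
Result 0011110101010101: MSB = 0 → value 15701.
Both addends are negative but the stored result is non-negative: signed overflow. The true value -26831 + (-23004) = -49835 lies outside [-32768, 32767].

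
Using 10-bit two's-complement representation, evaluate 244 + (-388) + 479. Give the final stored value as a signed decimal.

244 + (-388) = -144 (1101110000)
-144 + 479 = 335 (0101001111)

335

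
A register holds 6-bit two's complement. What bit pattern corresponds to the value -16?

|-16| = 16 = 010000 in 6 bits.
Invert the bits: 101111. Add 1: 110000.
Check: 110000 reads as 48 − 64 = -16.

110000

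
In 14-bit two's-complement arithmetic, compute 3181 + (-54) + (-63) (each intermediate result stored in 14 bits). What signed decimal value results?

3064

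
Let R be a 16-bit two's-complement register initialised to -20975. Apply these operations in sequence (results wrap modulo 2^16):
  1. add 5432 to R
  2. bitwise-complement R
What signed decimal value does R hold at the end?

15542

Start: R = -20975 = 1010111000010001.
R = -20975 + 5432 = -15543 = 1100001101001001
R = NOT 1100001101001001 = 0011110010110110 = 15542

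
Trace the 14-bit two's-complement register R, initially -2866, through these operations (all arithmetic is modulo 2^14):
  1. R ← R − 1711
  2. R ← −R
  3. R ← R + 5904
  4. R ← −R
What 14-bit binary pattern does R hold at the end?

Start: R = -2866 = 11010011001110.
R = -2866 − 1711 = -4577 = 10111000011111
R = −(-4577) = 4577 = 01000111100001
R = 4577 + 5904 = 10481; wraps to -5903 = 10100011110001
R = −(-5903) = 5903 = 01011100001111

01011100001111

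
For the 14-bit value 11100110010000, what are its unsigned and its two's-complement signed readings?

unsigned = 14736, signed = -1648

Unsigned: 11100110010000 = 14736.
Signed: MSB=1 → 14736 − 16384 = -1648.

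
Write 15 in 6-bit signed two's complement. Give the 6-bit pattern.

15 is non-negative, so write it directly in 6 bits: 001111.

001111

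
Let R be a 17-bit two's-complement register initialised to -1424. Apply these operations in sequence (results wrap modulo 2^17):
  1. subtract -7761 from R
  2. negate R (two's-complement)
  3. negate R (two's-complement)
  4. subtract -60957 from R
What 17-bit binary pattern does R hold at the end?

10000011011011110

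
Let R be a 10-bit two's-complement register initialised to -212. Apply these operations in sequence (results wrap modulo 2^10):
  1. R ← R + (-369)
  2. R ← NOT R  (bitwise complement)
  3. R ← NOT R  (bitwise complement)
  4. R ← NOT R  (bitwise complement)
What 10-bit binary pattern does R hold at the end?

Start: R = -212 = 1100101100.
R = -212 + (-369) = -581; wraps to 443 = 0110111011
R = NOT 0110111011 = 1001000100 = -444
R = NOT 1001000100 = 0110111011 = 443
R = NOT 0110111011 = 1001000100 = -444

1001000100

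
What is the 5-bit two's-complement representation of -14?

10010

|-14| = 14 = 01110 in 5 bits.
Invert the bits: 10001. Add 1: 10010.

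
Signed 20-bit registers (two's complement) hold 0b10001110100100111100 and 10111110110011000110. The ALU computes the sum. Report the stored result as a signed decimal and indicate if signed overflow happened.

316930; overflow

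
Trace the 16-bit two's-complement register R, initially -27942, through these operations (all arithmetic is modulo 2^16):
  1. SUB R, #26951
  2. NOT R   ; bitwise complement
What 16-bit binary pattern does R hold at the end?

1101011001101100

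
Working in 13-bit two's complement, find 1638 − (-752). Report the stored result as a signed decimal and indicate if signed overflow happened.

1638 → 0011001100110
-752 → 1110100010000
Subtract via negate-and-add: invert 1110100010000 + 1 = 0001011110000 (i.e. 752).
  0011001100110
+ 0001011110000
= 0100101010110
Result 0100101010110: MSB = 0 → value 2390.
Both addends (after negating the subtrahend) are non-negative and so is the stored result: no signed overflow.

2390; no overflow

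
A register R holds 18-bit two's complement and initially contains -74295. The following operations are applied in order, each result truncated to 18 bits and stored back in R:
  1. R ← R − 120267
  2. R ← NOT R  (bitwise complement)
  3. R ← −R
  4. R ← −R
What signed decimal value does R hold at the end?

Start: R = -74295 = 101101110111001001.
R = -74295 − 120267 = -194562; wraps to 67582 = 010000011111111110
R = NOT 010000011111111110 = 101111100000000001 = -67583
R = −(-67583) = 67583 = 010000011111111111
R = −(67583) = -67583 = 101111100000000001

-67583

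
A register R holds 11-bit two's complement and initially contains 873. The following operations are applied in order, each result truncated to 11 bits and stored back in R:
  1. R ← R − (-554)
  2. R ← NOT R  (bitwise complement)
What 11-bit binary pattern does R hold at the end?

01001101100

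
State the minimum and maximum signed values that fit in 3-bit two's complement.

min = -4, max = 3

Minimum: −2^2 = -4.
Maximum: 2^2 − 1 = 3.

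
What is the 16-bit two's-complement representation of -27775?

|-27775| = 27775 = 0110110001111111 in 16 bits.
Invert the bits: 1001001110000000. Add 1: 1001001110000001.

1001001110000001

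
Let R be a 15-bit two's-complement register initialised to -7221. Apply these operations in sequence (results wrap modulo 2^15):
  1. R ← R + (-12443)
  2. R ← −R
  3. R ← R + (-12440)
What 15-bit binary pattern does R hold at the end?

001110000111000

Start: R = -7221 = 110001111001011.
R = -7221 + (-12443) = -19664; wraps to 13104 = 011001100110000
R = −(13104) = -13104 = 100110011010000
R = -13104 + (-12440) = -25544; wraps to 7224 = 001110000111000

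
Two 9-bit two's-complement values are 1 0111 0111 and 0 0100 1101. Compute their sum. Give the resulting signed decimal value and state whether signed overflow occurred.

1 0111 0111 → 101110111 = -137 (signed)
0 0100 1101 → 001001101 = 77 (signed)
  101110111
+ 001001101
= 111000100
Result 111000100: MSB = 1 → 452 − 512 = -60.
Addends have opposite signs, so signed overflow cannot occur.

-60; no overflow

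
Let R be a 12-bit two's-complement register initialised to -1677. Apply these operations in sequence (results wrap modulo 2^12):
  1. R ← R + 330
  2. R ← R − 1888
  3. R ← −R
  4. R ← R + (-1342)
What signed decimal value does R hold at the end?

1893

Start: R = -1677 = 100101110011.
R = -1677 + 330 = -1347 = 101010111101
R = -1347 − 1888 = -3235; wraps to 861 = 001101011101
R = −(861) = -861 = 110010100011
R = -861 + (-1342) = -2203; wraps to 1893 = 011101100101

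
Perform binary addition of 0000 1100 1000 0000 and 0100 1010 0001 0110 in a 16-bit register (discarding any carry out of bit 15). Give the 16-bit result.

0101011010010110

  0000110010000000
+ 0100101000010110
= 0101011010010110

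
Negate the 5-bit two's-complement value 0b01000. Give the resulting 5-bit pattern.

11000

Invert: 10111. Add 1: 11000.
Check: 01000 = 8, 11000 = -8.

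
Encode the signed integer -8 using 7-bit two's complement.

1111000

|-8| = 8 = 0001000 in 7 bits.
Invert the bits: 1110111. Add 1: 1111000.
Check: 1111000 reads as 120 − 128 = -8.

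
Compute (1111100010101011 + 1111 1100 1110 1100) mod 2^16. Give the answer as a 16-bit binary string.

1111010110010111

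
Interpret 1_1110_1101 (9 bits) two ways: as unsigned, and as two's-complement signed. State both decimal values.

Unsigned: 111101101 = 493.
Signed: MSB=1 → 493 − 512 = -19.

unsigned = 493, signed = -19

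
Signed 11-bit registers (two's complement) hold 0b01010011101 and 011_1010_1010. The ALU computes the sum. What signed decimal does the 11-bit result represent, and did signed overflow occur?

-441; overflow

0b01010011101 → 01010011101 = 669 (signed)
011_1010_1010 → 01110101010 = 938 (signed)
  01010011101
+ 01110101010
= 11001000111
Result 11001000111: MSB = 1 → 1607 − 2048 = -441.
Both addends are non-negative but the stored result is negative: signed overflow. The true value 669 + 938 = 1607 lies outside [-1024, 1023].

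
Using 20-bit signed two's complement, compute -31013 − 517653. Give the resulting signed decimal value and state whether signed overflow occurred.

499910; overflow

-31013 → 11111000011011011011
517653 → 01111110011000010101
Subtract via negate-and-add: invert 01111110011000010101 + 1 = 10000001100111101011 (i.e. -517653).
  11111000011011011011
+ 10000001100111101011
= 01111010000011000110  (discard carry-out 1)
Result 01111010000011000110: MSB = 0 → value 499910.
Both addends (after negating the subtrahend) are negative but the stored result is non-negative: signed overflow. The true value -31013 − 517653 = -548666 lies outside [-524288, 524287].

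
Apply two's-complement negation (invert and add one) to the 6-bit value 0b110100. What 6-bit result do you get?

001100

Invert: 001011. Add 1: 001100.
Check: 110100 = -12, 001100 = 12.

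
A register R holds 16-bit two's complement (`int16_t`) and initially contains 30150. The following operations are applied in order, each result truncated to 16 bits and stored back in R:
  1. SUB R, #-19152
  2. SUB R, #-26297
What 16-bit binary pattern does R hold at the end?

0010011101001111

Start: R = 30150 = 0111010111000110.
R = 30150 − (-19152) = 49302; wraps to -16234 = 1100000010010110
R = -16234 − (-26297) = 10063 = 0010011101001111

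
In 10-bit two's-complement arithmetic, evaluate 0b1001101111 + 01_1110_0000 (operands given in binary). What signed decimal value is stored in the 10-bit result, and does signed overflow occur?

79; no overflow

0b1001101111 → 1001101111 = -401 (signed)
01_1110_0000 → 0111100000 = 480 (signed)
  1001101111
+ 0111100000
= 0001001111  (discard carry-out 1)
Result 0001001111: MSB = 0 → value 79.
Addends have opposite signs, so signed overflow cannot occur.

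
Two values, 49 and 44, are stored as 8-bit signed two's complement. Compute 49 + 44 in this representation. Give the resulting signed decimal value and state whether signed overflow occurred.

93; no overflow

49 → 00110001
44 → 00101100
  00110001
+ 00101100
= 01011101
Result 01011101: MSB = 0 → value 93.
Both addends are non-negative and so is the stored result: no signed overflow.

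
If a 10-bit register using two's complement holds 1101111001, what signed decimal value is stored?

-135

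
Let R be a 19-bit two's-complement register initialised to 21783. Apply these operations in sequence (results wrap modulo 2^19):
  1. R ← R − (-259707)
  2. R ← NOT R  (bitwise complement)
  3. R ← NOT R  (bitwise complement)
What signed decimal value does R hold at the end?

-242798

Start: R = 21783 = 0000101010100010111.
R = 21783 − (-259707) = 281490; wraps to -242798 = 1000100101110010010
R = NOT 1000100101110010010 = 0111011010001101101 = 242797
R = NOT 0111011010001101101 = 1000100101110010010 = -242798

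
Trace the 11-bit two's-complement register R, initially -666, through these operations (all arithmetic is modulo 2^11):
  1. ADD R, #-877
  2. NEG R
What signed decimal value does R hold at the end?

Start: R = -666 = 10101100110.
R = -666 + (-877) = -1543; wraps to 505 = 00111111001
R = −(505) = -505 = 11000000111

-505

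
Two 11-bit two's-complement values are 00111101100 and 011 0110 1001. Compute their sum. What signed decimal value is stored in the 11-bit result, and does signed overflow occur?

-683; overflow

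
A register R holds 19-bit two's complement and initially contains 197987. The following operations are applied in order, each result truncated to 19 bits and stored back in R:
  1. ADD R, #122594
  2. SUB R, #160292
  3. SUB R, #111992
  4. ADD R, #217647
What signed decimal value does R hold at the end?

Start: R = 197987 = 0110000010101100011.
R = 197987 + 122594 = 320581; wraps to -203707 = 1001110010001000101
R = -203707 − 160292 = -363999; wraps to 160289 = 0100111001000100001
R = 160289 − 111992 = 48297 = 0001011110010101001
R = 48297 + 217647 = 265944; wraps to -258344 = 1000000111011011000

-258344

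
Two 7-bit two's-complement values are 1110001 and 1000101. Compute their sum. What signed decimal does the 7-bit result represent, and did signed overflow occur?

1110001 = -15 (signed)
1000101 = -59 (signed)
  1110001
+ 1000101
= 0110110  (discard carry-out 1)
Result 0110110: MSB = 0 → value 54.
Both addends are negative but the stored result is non-negative: signed overflow. The true value -15 + (-59) = -74 lies outside [-64, 63].

54; overflow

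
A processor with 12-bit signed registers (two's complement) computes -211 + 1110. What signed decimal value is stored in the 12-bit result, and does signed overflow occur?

-211 → 111100101101
1110 → 010001010110
  111100101101
+ 010001010110
= 001110000011  (discard carry-out 1)
Result 001110000011: MSB = 0 → value 899.
Addends have opposite signs, so signed overflow cannot occur.

899; no overflow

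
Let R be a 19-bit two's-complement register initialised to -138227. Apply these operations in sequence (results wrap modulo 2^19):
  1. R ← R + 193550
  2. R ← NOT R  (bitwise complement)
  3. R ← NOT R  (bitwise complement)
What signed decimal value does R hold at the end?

55323

Start: R = -138227 = 1011110010000001101.
R = -138227 + 193550 = 55323 = 0001101100000011011
R = NOT 0001101100000011011 = 1110010011111100100 = -55324
R = NOT 1110010011111100100 = 0001101100000011011 = 55323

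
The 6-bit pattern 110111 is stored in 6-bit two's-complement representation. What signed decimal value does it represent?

-9

MSB is 1, so the value is negative.
Unsigned reading: 55. Subtract 2^6 = 64: 55 − 64 = -9.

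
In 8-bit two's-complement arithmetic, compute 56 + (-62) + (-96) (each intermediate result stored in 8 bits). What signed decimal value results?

56 + (-62) = -6 (11111010)
-6 + (-96) = -102 (10011010)

-102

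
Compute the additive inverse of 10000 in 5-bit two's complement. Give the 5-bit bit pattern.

10000

Invert: 01111. Add 1: 10000.
(10000 is the minimum value -16; its negation overflows and yields itself.)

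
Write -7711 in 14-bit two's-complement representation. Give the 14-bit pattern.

10000111100001

|-7711| = 7711 = 01111000011111 in 14 bits.
Invert the bits: 10000111100000. Add 1: 10000111100001.
Check: 10000111100001 reads as 8673 − 16384 = -7711.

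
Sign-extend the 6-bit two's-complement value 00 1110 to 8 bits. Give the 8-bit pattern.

MSB of 001110 is 0; replicate it into the new high bits.
00|001110 → 00001110 (still 14).

00001110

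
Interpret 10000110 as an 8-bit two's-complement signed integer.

MSB is 1, so the value is negative.
Unsigned reading: 134. Subtract 2^8 = 256: 134 − 256 = -122.

-122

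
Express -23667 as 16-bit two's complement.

1010001110001101

|-23667| = 23667 = 0101110001110011 in 16 bits.
Invert the bits: 1010001110001100. Add 1: 1010001110001101.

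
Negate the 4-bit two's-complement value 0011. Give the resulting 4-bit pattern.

Invert: 1100. Add 1: 1101.
Check: 0011 = 3, 1101 = -3.

1101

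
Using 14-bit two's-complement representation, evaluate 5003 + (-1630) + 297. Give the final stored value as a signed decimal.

5003 + (-1630) = 3373 (00110100101101)
3373 + 297 = 3670 (00111001010110)

3670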